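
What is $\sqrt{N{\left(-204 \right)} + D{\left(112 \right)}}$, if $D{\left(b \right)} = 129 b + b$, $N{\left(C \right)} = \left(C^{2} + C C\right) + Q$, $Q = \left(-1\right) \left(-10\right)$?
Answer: $\sqrt{97802} \approx 312.73$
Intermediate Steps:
$Q = 10$
$N{\left(C \right)} = 10 + 2 C^{2}$ ($N{\left(C \right)} = \left(C^{2} + C C\right) + 10 = \left(C^{2} + C^{2}\right) + 10 = 2 C^{2} + 10 = 10 + 2 C^{2}$)
$D{\left(b \right)} = 130 b$
$\sqrt{N{\left(-204 \right)} + D{\left(112 \right)}} = \sqrt{\left(10 + 2 \left(-204\right)^{2}\right) + 130 \cdot 112} = \sqrt{\left(10 + 2 \cdot 41616\right) + 14560} = \sqrt{\left(10 + 83232\right) + 14560} = \sqrt{83242 + 14560} = \sqrt{97802}$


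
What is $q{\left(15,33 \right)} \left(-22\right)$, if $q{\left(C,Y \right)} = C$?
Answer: $-330$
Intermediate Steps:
$q{\left(15,33 \right)} \left(-22\right) = 15 \left(-22\right) = -330$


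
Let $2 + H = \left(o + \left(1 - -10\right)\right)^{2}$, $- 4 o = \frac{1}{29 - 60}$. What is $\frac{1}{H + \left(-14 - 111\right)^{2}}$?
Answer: $\frac{15376}{242082473} \approx 6.3516 \cdot 10^{-5}$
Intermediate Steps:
$o = \frac{1}{124}$ ($o = - \frac{1}{4 \left(29 - 60\right)} = - \frac{1}{4 \left(-31\right)} = \left(- \frac{1}{4}\right) \left(- \frac{1}{31}\right) = \frac{1}{124} \approx 0.0080645$)
$H = \frac{1832473}{15376}$ ($H = -2 + \left(\frac{1}{124} + \left(1 - -10\right)\right)^{2} = -2 + \left(\frac{1}{124} + \left(1 + 10\right)\right)^{2} = -2 + \left(\frac{1}{124} + 11\right)^{2} = -2 + \left(\frac{1365}{124}\right)^{2} = -2 + \frac{1863225}{15376} = \frac{1832473}{15376} \approx 119.18$)
$\frac{1}{H + \left(-14 - 111\right)^{2}} = \frac{1}{\frac{1832473}{15376} + \left(-14 - 111\right)^{2}} = \frac{1}{\frac{1832473}{15376} + \left(-125\right)^{2}} = \frac{1}{\frac{1832473}{15376} + 15625} = \frac{1}{\frac{242082473}{15376}} = \frac{15376}{242082473}$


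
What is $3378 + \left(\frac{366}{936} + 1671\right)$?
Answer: $\frac{787705}{156} \approx 5049.4$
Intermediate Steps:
$3378 + \left(\frac{366}{936} + 1671\right) = 3378 + \left(366 \cdot \frac{1}{936} + 1671\right) = 3378 + \left(\frac{61}{156} + 1671\right) = 3378 + \frac{260737}{156} = \frac{787705}{156}$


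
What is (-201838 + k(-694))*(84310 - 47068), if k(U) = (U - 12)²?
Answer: 11045902716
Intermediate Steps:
k(U) = (-12 + U)²
(-201838 + k(-694))*(84310 - 47068) = (-201838 + (-12 - 694)²)*(84310 - 47068) = (-201838 + (-706)²)*37242 = (-201838 + 498436)*37242 = 296598*37242 = 11045902716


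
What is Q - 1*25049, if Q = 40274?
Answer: 15225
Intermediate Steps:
Q - 1*25049 = 40274 - 1*25049 = 40274 - 25049 = 15225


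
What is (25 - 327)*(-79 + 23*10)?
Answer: -45602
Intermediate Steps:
(25 - 327)*(-79 + 23*10) = -302*(-79 + 230) = -302*151 = -45602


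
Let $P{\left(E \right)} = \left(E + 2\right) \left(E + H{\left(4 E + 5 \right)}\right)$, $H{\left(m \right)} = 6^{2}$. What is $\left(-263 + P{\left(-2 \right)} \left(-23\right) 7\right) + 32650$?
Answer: $32387$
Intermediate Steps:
$H{\left(m \right)} = 36$
$P{\left(E \right)} = \left(2 + E\right) \left(36 + E\right)$ ($P{\left(E \right)} = \left(E + 2\right) \left(E + 36\right) = \left(2 + E\right) \left(36 + E\right)$)
$\left(-263 + P{\left(-2 \right)} \left(-23\right) 7\right) + 32650 = \left(-263 + \left(72 + \left(-2\right)^{2} + 38 \left(-2\right)\right) \left(-23\right) 7\right) + 32650 = \left(-263 + \left(72 + 4 - 76\right) \left(-23\right) 7\right) + 32650 = \left(-263 + 0 \left(-23\right) 7\right) + 32650 = \left(-263 + 0 \cdot 7\right) + 32650 = \left(-263 + 0\right) + 32650 = -263 + 32650 = 32387$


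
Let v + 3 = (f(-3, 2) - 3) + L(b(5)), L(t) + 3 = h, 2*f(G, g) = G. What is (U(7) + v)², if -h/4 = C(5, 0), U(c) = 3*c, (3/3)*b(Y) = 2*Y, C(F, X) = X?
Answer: 441/4 ≈ 110.25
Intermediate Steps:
f(G, g) = G/2
b(Y) = 2*Y
h = 0 (h = -4*0 = 0)
L(t) = -3 (L(t) = -3 + 0 = -3)
v = -21/2 (v = -3 + (((½)*(-3) - 3) - 3) = -3 + ((-3/2 - 3) - 3) = -3 + (-9/2 - 3) = -3 - 15/2 = -21/2 ≈ -10.500)
(U(7) + v)² = (3*7 - 21/2)² = (21 - 21/2)² = (21/2)² = 441/4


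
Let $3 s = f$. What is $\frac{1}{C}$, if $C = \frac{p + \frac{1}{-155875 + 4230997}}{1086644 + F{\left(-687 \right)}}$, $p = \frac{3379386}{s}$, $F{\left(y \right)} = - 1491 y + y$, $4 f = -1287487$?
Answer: $- \frac{11071904109301505436}{165256921533617} \approx -66998.0$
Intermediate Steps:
$f = - \frac{1287487}{4}$ ($f = \frac{1}{4} \left(-1287487\right) = - \frac{1287487}{4} \approx -3.2187 \cdot 10^{5}$)
$s = - \frac{1287487}{12}$ ($s = \frac{1}{3} \left(- \frac{1287487}{4}\right) = - \frac{1287487}{12} \approx -1.0729 \cdot 10^{5}$)
$F{\left(y \right)} = - 1490 y$
$p = - \frac{40552632}{1287487}$ ($p = \frac{3379386}{- \frac{1287487}{12}} = 3379386 \left(- \frac{12}{1287487}\right) = - \frac{40552632}{1287487} \approx -31.497$)
$C = - \frac{165256921533617}{11071904109301505436}$ ($C = \frac{- \frac{40552632}{1287487} + \frac{1}{-155875 + 4230997}}{1086644 - -1023630} = \frac{- \frac{40552632}{1287487} + \frac{1}{4075122}}{1086644 + 1023630} = \frac{- \frac{40552632}{1287487} + \frac{1}{4075122}}{2110274} = \left(- \frac{165256921533617}{5246666598414}\right) \frac{1}{2110274} = - \frac{165256921533617}{11071904109301505436} \approx -1.4926 \cdot 10^{-5}$)
$\frac{1}{C} = \frac{1}{- \frac{165256921533617}{11071904109301505436}} = - \frac{11071904109301505436}{165256921533617}$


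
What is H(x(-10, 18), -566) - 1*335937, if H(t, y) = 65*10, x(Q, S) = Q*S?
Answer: -335287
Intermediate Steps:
H(t, y) = 650
H(x(-10, 18), -566) - 1*335937 = 650 - 1*335937 = 650 - 335937 = -335287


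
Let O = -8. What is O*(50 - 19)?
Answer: -248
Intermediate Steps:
O*(50 - 19) = -8*(50 - 19) = -8*31 = -248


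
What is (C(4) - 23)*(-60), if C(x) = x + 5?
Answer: 840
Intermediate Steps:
C(x) = 5 + x
(C(4) - 23)*(-60) = ((5 + 4) - 23)*(-60) = (9 - 23)*(-60) = -14*(-60) = 840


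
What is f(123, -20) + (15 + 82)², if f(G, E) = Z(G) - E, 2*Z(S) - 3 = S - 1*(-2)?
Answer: 9493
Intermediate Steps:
Z(S) = 5/2 + S/2 (Z(S) = 3/2 + (S - 1*(-2))/2 = 3/2 + (S + 2)/2 = 3/2 + (2 + S)/2 = 3/2 + (1 + S/2) = 5/2 + S/2)
f(G, E) = 5/2 + G/2 - E (f(G, E) = (5/2 + G/2) - E = 5/2 + G/2 - E)
f(123, -20) + (15 + 82)² = (5/2 + (½)*123 - 1*(-20)) + (15 + 82)² = (5/2 + 123/2 + 20) + 97² = 84 + 9409 = 9493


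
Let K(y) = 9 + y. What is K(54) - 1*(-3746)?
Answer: 3809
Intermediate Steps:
K(54) - 1*(-3746) = (9 + 54) - 1*(-3746) = 63 + 3746 = 3809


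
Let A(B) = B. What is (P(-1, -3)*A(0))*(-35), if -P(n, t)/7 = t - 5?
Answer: 0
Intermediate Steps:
P(n, t) = 35 - 7*t (P(n, t) = -7*(t - 5) = -7*(-5 + t) = 35 - 7*t)
(P(-1, -3)*A(0))*(-35) = ((35 - 7*(-3))*0)*(-35) = ((35 + 21)*0)*(-35) = (56*0)*(-35) = 0*(-35) = 0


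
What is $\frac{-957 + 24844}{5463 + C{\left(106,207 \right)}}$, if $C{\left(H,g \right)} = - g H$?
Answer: $- \frac{23887}{16479} \approx -1.4495$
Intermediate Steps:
$C{\left(H,g \right)} = - H g$
$\frac{-957 + 24844}{5463 + C{\left(106,207 \right)}} = \frac{-957 + 24844}{5463 - 106 \cdot 207} = \frac{23887}{5463 - 21942} = \frac{23887}{-16479} = 23887 \left(- \frac{1}{16479}\right) = - \frac{23887}{16479}$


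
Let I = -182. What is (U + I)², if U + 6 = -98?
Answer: 81796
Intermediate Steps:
U = -104 (U = -6 - 98 = -104)
(U + I)² = (-104 - 182)² = (-286)² = 81796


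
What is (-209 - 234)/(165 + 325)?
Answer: -443/490 ≈ -0.90408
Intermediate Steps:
(-209 - 234)/(165 + 325) = -443/490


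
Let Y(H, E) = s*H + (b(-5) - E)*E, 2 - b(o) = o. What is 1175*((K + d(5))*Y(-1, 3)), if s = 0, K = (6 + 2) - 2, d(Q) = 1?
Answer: 98700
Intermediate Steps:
b(o) = 2 - o
K = 6 (K = 8 - 2 = 6)
Y(H, E) = E*(7 - E) (Y(H, E) = 0*H + ((2 - 1*(-5)) - E)*E = 0 + ((2 + 5) - E)*E = 0 + (7 - E)*E = 0 + E*(7 - E) = E*(7 - E))
1175*((K + d(5))*Y(-1, 3)) = 1175*((6 + 1)*(3*(7 - 1*3))) = 1175*(7*(3*(7 - 3))) = 1175*(7*(3*4)) = 1175*(7*12) = 1175*84 = 98700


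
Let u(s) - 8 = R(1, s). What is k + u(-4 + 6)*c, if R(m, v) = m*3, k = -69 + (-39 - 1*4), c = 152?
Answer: 1560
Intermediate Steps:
k = -112 (k = -69 + (-39 - 4) = -69 - 43 = -112)
R(m, v) = 3*m
u(s) = 11 (u(s) = 8 + 3*1 = 8 + 3 = 11)
k + u(-4 + 6)*c = -112 + 11*152 = -112 + 1672 = 1560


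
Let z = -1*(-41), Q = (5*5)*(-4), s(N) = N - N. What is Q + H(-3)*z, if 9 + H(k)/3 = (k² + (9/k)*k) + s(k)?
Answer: 1007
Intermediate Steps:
s(N) = 0
Q = -100 (Q = 25*(-4) = -100)
H(k) = 3*k² (H(k) = -27 + 3*((k² + (9/k)*k) + 0) = -27 + 3*((k² + 9) + 0) = -27 + 3*((9 + k²) + 0) = -27 + 3*(9 + k²) = -27 + (27 + 3*k²) = 3*k²)
z = 41
Q + H(-3)*z = -100 + (3*(-3)²)*41 = -100 + (3*9)*41 = -100 + 27*41 = -100 + 1107 = 1007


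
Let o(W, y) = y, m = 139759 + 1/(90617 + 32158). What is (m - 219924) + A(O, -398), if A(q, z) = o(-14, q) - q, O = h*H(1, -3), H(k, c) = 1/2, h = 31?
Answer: -9842257874/122775 ≈ -80165.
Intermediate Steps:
H(k, c) = ½
m = 17158911226/122775 (m = 139759 + 1/122775 = 17158911226/122775 ≈ 1.3976e+5)
O = 31/2 (O = 31*(½) = 31/2 ≈ 15.500)
A(q, z) = 0 (A(q, z) = q - q = 0)
(m - 219924) + A(O, -398) = (17158911226/122775 - 219924) + 0 = -9842257874/122775 + 0 = -9842257874/122775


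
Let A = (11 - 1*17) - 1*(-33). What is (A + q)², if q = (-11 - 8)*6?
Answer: 7569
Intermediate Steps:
q = -114 (q = -19*6 = -114)
A = 27 (A = (11 - 17) + 33 = -6 + 33 = 27)
(A + q)² = (27 - 114)² = (-87)² = 7569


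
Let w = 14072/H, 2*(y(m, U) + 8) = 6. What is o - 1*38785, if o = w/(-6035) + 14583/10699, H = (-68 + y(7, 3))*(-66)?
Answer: -6032617650325744/155545432185 ≈ -38784.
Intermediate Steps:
y(m, U) = -5 (y(m, U) = -8 + (1/2)*6 = -8 + 3 = -5)
H = 4818 (H = (-68 - 5)*(-66) = -73*(-66) = 4818)
w = 7036/2409 (w = 14072/4818 = 14072*(1/4818) = 7036/2409 ≈ 2.9207)
o = 211936969481/155545432185 (o = (7036/2409)/(-6035) + 14583/10699 = (7036/2409)*(-1/6035) + 14583*(1/10699) = -7036/14538315 + 14583/10699 = 211936969481/155545432185 ≈ 1.3625)
o - 1*38785 = 211936969481/155545432185 - 1*38785 = 211936969481/155545432185 - 38785 = -6032617650325744/155545432185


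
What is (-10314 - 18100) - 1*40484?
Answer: -68898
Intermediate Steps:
(-10314 - 18100) - 1*40484 = -28414 - 40484 = -68898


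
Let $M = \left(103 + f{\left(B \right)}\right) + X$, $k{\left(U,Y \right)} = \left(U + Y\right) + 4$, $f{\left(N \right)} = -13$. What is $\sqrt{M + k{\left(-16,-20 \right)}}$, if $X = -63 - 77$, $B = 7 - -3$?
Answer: $i \sqrt{82} \approx 9.0554 i$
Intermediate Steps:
$B = 10$ ($B = 7 + 3 = 10$)
$k{\left(U,Y \right)} = 4 + U + Y$
$X = -140$ ($X = -63 - 77 = -140$)
$M = -50$ ($M = \left(103 - 13\right) - 140 = 90 - 140 = -50$)
$\sqrt{M + k{\left(-16,-20 \right)}} = \sqrt{-50 - 32} = \sqrt{-82} = i \sqrt{82}$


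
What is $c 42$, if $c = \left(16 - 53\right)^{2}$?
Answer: $57498$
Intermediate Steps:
$c = 1369$ ($c = \left(-37\right)^{2} = 1369$)
$c 42 = 1369 \cdot 42 = 57498$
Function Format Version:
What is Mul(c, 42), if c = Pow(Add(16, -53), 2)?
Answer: 57498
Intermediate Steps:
c = 1369 (c = Pow(-37, 2) = 1369)
Mul(c, 42) = Mul(1369, 42) = 57498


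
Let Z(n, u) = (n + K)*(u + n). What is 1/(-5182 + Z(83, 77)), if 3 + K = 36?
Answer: 1/13378 ≈ 7.4750e-5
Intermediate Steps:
K = 33 (K = -3 + 36 = 33)
Z(n, u) = (33 + n)*(n + u) (Z(n, u) = (n + 33)*(u + n) = (33 + n)*(n + u))
1/(-5182 + Z(83, 77)) = 1/(-5182 + (83² + 33*83 + 33*77 + 83*77)) = 1/(-5182 + (6889 + 2739 + 2541 + 6391)) = 1/(-5182 + 18560) = 1/13378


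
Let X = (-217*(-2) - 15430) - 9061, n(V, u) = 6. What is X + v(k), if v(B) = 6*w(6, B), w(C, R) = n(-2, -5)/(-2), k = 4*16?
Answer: -24075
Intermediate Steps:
k = 64
w(C, R) = -3 (w(C, R) = 6/(-2) = 6*(-½) = -3)
X = -24057 (X = (434 - 15430) - 9061 = -14996 - 9061 = -24057)
v(B) = -18 (v(B) = 6*(-3) = -18)
X + v(k) = -24057 - 18 = -24075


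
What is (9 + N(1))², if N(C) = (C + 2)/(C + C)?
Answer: 441/4 ≈ 110.25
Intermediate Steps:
N(C) = (2 + C)/(2*C) (N(C) = (2 + C)/((2*C)) = (2 + C)*(1/(2*C)) = (2 + C)/(2*C))
(9 + N(1))² = (9 + (½)*(2 + 1)/1)² = (9 + (½)*1*3)² = (9 + 3/2)² = (21/2)² = 441/4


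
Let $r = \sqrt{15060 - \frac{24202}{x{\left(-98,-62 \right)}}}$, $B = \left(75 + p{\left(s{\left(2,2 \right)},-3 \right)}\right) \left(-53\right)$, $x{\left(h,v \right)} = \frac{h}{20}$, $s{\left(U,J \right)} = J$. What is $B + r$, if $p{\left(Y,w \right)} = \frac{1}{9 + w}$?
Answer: $- \frac{23903}{6} + \frac{2 \sqrt{244990}}{7} \approx -3842.4$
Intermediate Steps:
$x{\left(h,v \right)} = \frac{h}{20}$ ($x{\left(h,v \right)} = h \frac{1}{20} = \frac{h}{20}$)
$B = - \frac{23903}{6}$ ($B = \left(75 + \frac{1}{9 - 3}\right) \left(-53\right) = \left(75 + \frac{1}{6}\right) \left(-53\right) = \frac{451}{6} \left(-53\right) = - \frac{23903}{6} \approx -3983.8$)
$r = \frac{2 \sqrt{244990}}{7}$ ($r = \sqrt{15060 - \frac{24202}{\frac{1}{20} \left(-98\right)}} = \sqrt{15060 - \frac{24202}{- \frac{49}{10}}} = \sqrt{15060 - - \frac{242020}{49}} = \sqrt{15060 + \frac{242020}{49}} = \sqrt{\frac{979960}{49}} = \frac{2 \sqrt{244990}}{7} \approx 141.42$)
$B + r = - \frac{23903}{6} + \frac{2 \sqrt{244990}}{7}$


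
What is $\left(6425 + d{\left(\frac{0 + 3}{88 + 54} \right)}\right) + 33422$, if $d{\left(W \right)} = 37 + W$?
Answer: $\frac{5663531}{142} \approx 39884.0$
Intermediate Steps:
$\left(6425 + d{\left(\frac{0 + 3}{88 + 54} \right)}\right) + 33422 = \left(6425 + \left(37 + \frac{0 + 3}{88 + 54}\right)\right) + 33422 = \left(6425 + \left(37 + \frac{3}{142}\right)\right) + 33422 = \left(6425 + \frac{5257}{142}\right) + 33422 = \frac{917607}{142} + 33422 = \frac{5663531}{142}$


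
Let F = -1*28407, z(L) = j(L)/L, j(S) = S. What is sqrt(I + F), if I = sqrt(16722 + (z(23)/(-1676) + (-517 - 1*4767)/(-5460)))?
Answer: sqrt(-37168814653998300 + 1143870*sqrt(21880975364032785))/1143870 ≈ 168.16*I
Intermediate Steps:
z(L) = 1 (z(L) = L/L = 1)
F = -28407
I = sqrt(21880975364032785)/1143870 (I = sqrt(16722 + (1/(-1676) + (-517 - 1*4767)/(-5460))) = sqrt(16722 + (1*(-1/1676) + (-517 - 4767)*(-1/5460))) = sqrt(16722 + (-1/1676 - 5284*(-1/5460))) = sqrt(16722 + (-1/1676 + 1321/1365)) = sqrt(16722 + 2212631/2287740) = sqrt(38257800911/2287740) = sqrt(21880975364032785)/1143870 ≈ 129.32)
sqrt(I + F) = sqrt(sqrt(21880975364032785)/1143870 - 28407) = sqrt(-28407 + sqrt(21880975364032785)/1143870)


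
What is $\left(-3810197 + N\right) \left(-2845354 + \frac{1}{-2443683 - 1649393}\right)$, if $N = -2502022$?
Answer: $\frac{73513681594915350195}{4093076} \approx 1.796 \cdot 10^{13}$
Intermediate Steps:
$\left(-3810197 + N\right) \left(-2845354 + \frac{1}{-2443683 - 1649393}\right) = \left(-3810197 - 2502022\right) \left(-2845354 + \frac{1}{-2443683 - 1649393}\right) = - 6312219 \left(-2845354 + \frac{1}{-4093076}\right) = - 6312219 \left(-2845354 - \frac{1}{4093076}\right) = \left(-6312219\right) \left(- \frac{11646250168905}{4093076}\right) = \frac{73513681594915350195}{4093076}$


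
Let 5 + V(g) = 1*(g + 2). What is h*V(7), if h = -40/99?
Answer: -160/99 ≈ -1.6162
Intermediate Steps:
V(g) = -3 + g (V(g) = -5 + 1*(g + 2) = -5 + 1*(2 + g) = -5 + (2 + g) = -3 + g)
h = -40/99 ≈ -0.40404
h*V(7) = -40*(-3 + 7)/99 = -40/99*4 = -160/99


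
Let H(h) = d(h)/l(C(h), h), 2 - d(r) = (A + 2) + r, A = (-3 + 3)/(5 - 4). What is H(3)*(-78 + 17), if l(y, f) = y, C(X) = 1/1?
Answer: 183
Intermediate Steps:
C(X) = 1
A = 0 (A = 0/1 = 0*1 = 0)
d(r) = -r (d(r) = 2 - ((0 + 2) + r) = 2 - (2 + r) = 2 + (-2 - r) = -r)
H(h) = -h (H(h) = -h/1 = -h*1 = -h)
H(3)*(-78 + 17) = (-1*3)*(-78 + 17) = -3*(-61) = 183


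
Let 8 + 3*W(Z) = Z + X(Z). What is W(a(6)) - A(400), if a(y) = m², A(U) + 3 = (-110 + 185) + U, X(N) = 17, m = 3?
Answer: -466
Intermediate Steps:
A(U) = 72 + U (A(U) = -3 + ((-110 + 185) + U) = -3 + (75 + U) = 72 + U)
a(y) = 9 (a(y) = 3² = 9)
W(Z) = 3 + Z/3 (W(Z) = -8/3 + (Z + 17)/3 = -8/3 + (17 + Z)/3 = -8/3 + (17/3 + Z/3) = 3 + Z/3)
W(a(6)) - A(400) = (3 + (⅓)*9) - (72 + 400) = (3 + 3) - 1*472 = 6 - 472 = -466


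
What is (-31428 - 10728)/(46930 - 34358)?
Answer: -10539/3143 ≈ -3.3532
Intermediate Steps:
(-31428 - 10728)/(46930 - 34358) = -42156/12572 = -42156*1/12572 = -10539/3143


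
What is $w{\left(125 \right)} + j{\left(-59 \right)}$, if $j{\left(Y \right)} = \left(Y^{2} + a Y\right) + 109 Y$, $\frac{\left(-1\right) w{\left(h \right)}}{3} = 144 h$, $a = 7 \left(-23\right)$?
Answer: $-47451$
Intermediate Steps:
$a = -161$
$w{\left(h \right)} = - 432 h$ ($w{\left(h \right)} = - 3 \cdot 144 h = - 432 h$)
$j{\left(Y \right)} = Y^{2} - 52 Y$ ($j{\left(Y \right)} = \left(Y^{2} - 161 Y\right) + 109 Y = Y^{2} - 52 Y$)
$w{\left(125 \right)} + j{\left(-59 \right)} = \left(-432\right) 125 - 59 \left(-52 - 59\right) = -54000 - -6549 = -54000 + 6549 = -47451$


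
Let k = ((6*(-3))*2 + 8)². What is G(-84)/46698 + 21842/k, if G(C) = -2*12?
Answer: 84996575/3050936 ≈ 27.859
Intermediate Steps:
G(C) = -24
k = 784 (k = (-18*2 + 8)² = (-36 + 8)² = (-28)² = 784)
G(-84)/46698 + 21842/k = -24/46698 + 21842/784 = -24*1/46698 + 21842*(1/784) = -4/7783 + 10921/392 = 84996575/3050936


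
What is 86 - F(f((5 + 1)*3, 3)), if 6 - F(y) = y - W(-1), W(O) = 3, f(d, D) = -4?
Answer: 73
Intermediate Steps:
F(y) = 9 - y (F(y) = 6 - (y - 1*3) = 6 - (y - 3) = 6 - (-3 + y) = 6 + (3 - y) = 9 - y)
86 - F(f((5 + 1)*3, 3)) = 86 - (9 - 1*(-4)) = 86 - (9 + 4) = 86 - 1*13 = 86 - 13 = 73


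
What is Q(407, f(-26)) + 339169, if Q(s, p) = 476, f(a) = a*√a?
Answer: 339645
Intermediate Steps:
f(a) = a^(3/2)
Q(407, f(-26)) + 339169 = 476 + 339169 = 339645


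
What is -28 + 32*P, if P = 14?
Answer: 420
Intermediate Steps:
-28 + 32*P = -28 + 32*14 = -28 + 448 = 420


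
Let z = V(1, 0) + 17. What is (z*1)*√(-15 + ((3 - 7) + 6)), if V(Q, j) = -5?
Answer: 12*I*√13 ≈ 43.267*I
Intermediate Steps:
z = 12 (z = -5 + 17 = 12)
(z*1)*√(-15 + ((3 - 7) + 6)) = (12*1)*√(-15 + ((3 - 7) + 6)) = 12*√(-15 + (-4 + 6)) = 12*√(-15 + 2) = 12*√(-13) = 12*(I*√13) = 12*I*√13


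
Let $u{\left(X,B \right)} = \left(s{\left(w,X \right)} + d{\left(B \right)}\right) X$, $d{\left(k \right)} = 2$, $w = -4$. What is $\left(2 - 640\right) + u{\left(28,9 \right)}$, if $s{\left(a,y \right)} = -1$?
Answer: $-610$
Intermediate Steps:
$u{\left(X,B \right)} = X$ ($u{\left(X,B \right)} = \left(-1 + 2\right) X = 1 X = X$)
$\left(2 - 640\right) + u{\left(28,9 \right)} = \left(2 - 640\right) + 28 = -638 + 28 = -610$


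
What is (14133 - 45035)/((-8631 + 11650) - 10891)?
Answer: 15451/3936 ≈ 3.9256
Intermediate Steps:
(14133 - 45035)/((-8631 + 11650) - 10891) = -30902/(3019 - 10891) = -30902/(-7872) = -30902*(-1/7872) = 15451/3936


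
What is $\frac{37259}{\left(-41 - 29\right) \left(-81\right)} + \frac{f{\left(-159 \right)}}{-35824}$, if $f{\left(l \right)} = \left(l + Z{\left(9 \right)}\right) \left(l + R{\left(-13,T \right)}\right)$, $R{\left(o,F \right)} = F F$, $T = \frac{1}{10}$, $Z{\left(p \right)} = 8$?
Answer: $\frac{11986439477}{2031220800} \approx 5.9011$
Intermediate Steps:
$T = \frac{1}{10} \approx 0.1$
$R{\left(o,F \right)} = F^{2}$
$f{\left(l \right)} = \left(8 + l\right) \left(\frac{1}{100} + l\right)$ ($f{\left(l \right)} = \left(l + 8\right) \left(l + \left(\frac{1}{10}\right)^{2}\right) = \left(8 + l\right) \left(l + \frac{1}{100}\right) = \left(8 + l\right) \left(\frac{1}{100} + l\right)$)
$\frac{37259}{\left(-41 - 29\right) \left(-81\right)} + \frac{f{\left(-159 \right)}}{-35824} = \frac{37259}{\left(-41 - 29\right) \left(-81\right)} + \frac{\frac{2}{25} + \left(-159\right)^{2} + \frac{801}{100} \left(-159\right)}{-35824} = \frac{37259}{\left(-70\right) \left(-81\right)} + \left(\frac{2}{25} + 25281 - \frac{127359}{100}\right) \left(- \frac{1}{35824}\right) = \frac{37259}{5670} + \frac{2400749}{100} \left(- \frac{1}{35824}\right) = 37259 \cdot \frac{1}{5670} - \frac{2400749}{3582400} = \frac{37259}{5670} - \frac{2400749}{3582400} = \frac{11986439477}{2031220800}$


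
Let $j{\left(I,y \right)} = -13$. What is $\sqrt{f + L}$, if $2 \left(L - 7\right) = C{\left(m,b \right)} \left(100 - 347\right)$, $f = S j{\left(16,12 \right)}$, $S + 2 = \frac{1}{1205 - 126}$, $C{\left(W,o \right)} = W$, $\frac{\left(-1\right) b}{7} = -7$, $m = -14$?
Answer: $\frac{\sqrt{12138335}}{83} \approx 41.976$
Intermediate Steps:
$b = 49$ ($b = \left(-7\right) \left(-7\right) = 49$)
$S = - \frac{2157}{1079}$ ($S = -2 + \frac{1}{1205 - 126} = -2 + \frac{1}{1079} = - \frac{2157}{1079} \approx -1.9991$)
$f = \frac{2157}{83}$ ($f = \left(- \frac{2157}{1079}\right) \left(-13\right) = \frac{2157}{83} \approx 25.988$)
$L = 1736$ ($L = 7 + \frac{\left(-14\right) \left(100 - 347\right)}{2} = 7 + \frac{\left(-14\right) \left(-247\right)}{2} = 7 + \frac{1}{2} \cdot 3458 = 7 + 1729 = 1736$)
$\sqrt{f + L} = \sqrt{\frac{2157}{83} + 1736} = \sqrt{\frac{146245}{83}} = \frac{\sqrt{12138335}}{83}$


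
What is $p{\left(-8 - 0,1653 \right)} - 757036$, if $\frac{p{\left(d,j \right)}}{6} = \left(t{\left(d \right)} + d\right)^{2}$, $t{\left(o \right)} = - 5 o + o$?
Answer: $-753580$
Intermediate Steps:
$t{\left(o \right)} = - 4 o$
$p{\left(d,j \right)} = 54 d^{2}$ ($p{\left(d,j \right)} = 6 \left(- 4 d + d\right)^{2} = 6 \left(- 3 d\right)^{2} = 6 \cdot 9 d^{2} = 54 d^{2}$)
$p{\left(-8 - 0,1653 \right)} - 757036 = 54 \left(-8 - 0\right)^{2} - 757036 = 54 \left(-8 + 0\right)^{2} - 757036 = 54 \left(-8\right)^{2} - 757036 = 54 \cdot 64 - 757036 = 3456 - 757036 = -753580$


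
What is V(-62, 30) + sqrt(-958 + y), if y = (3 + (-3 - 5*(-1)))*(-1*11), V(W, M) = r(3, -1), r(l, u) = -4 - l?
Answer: -7 + I*sqrt(1013) ≈ -7.0 + 31.828*I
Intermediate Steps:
V(W, M) = -7 (V(W, M) = -4 - 1*3 = -4 - 3 = -7)
y = -55 (y = (3 + (-3 + 5))*(-11) = (3 + 2)*(-11) = 5*(-11) = -55)
V(-62, 30) + sqrt(-958 + y) = -7 + sqrt(-958 - 55) = -7 + sqrt(-1013) = -7 + I*sqrt(1013)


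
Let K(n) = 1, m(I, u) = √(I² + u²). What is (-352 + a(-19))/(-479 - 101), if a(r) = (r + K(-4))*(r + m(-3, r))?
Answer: 1/58 + 9*√370/290 ≈ 0.61420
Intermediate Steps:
a(r) = (1 + r)*(r + √(9 + r²)) (a(r) = (r + 1)*(r + √((-3)² + r²)) = (1 + r)*(r + √(9 + r²)))
(-352 + a(-19))/(-479 - 101) = (-352 + (-19 + (-19)² + √(9 + (-19)²) - 19*√(9 + (-19)²)))/(-479 - 101) = (-352 + (-19 + 361 + √(9 + 361) - 19*√(9 + 361)))/(-580) = (-352 + (-19 + 361 + √370 - 19*√370))*(-1/580) = (-352 + (342 - 18*√370))*(-1/580) = (-10 - 18*√370)*(-1/580) = 1/58 + 9*√370/290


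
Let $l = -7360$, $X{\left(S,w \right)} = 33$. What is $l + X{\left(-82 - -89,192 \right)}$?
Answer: $-7327$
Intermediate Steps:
$l + X{\left(-82 - -89,192 \right)} = -7360 + 33 = -7327$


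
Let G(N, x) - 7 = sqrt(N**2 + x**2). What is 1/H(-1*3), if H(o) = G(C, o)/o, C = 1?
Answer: -7/13 + sqrt(10)/13 ≈ -0.29521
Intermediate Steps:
G(N, x) = 7 + sqrt(N**2 + x**2)
H(o) = (7 + sqrt(1 + o**2))/o (H(o) = (7 + sqrt(1**2 + o**2))/o = (7 + sqrt(1 + o**2))/o)
1/H(-1*3) = 1/((7 + sqrt(1 + (-1*3)**2))/((-1*3))) = 1/((7 + sqrt(1 + (-3)**2))/(-3)) = 1/(-(7 + sqrt(1 + 9))/3) = 1/(-(7 + sqrt(10))/3) = 1/(-7/3 - sqrt(10)/3)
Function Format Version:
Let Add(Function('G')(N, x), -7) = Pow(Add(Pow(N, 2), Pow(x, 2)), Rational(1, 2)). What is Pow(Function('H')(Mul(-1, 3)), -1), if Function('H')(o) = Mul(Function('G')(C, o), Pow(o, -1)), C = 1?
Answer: Add(Rational(-7, 13), Mul(Rational(1, 13), Pow(10, Rational(1, 2)))) ≈ -0.29521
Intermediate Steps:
Function('G')(N, x) = Add(7, Pow(Add(Pow(N, 2), Pow(x, 2)), Rational(1, 2)))
Function('H')(o) = Mul(Pow(o, -1), Add(7, Pow(Add(1, Pow(o, 2)), Rational(1, 2)))) (Function('H')(o) = Mul(Add(7, Pow(Add(Pow(1, 2), Pow(o, 2)), Rational(1, 2))), Pow(o, -1)) = Mul(Add(7, Pow(Add(1, Pow(o, 2)), Rational(1, 2))), Pow(o, -1)) = Mul(Pow(o, -1), Add(7, Pow(Add(1, Pow(o, 2)), Rational(1, 2)))))
Pow(Function('H')(Mul(-1, 3)), -1) = Pow(Mul(Pow(Mul(-1, 3), -1), Add(7, Pow(Add(1, Pow(Mul(-1, 3), 2)), Rational(1, 2)))), -1) = Pow(Mul(Pow(-3, -1), Add(7, Pow(Add(1, Pow(-3, 2)), Rational(1, 2)))), -1) = Pow(Mul(Rational(-1, 3), Add(7, Pow(Add(1, 9), Rational(1, 2)))), -1) = Pow(Mul(Rational(-1, 3), Add(7, Pow(10, Rational(1, 2)))), -1) = Pow(Add(Rational(-7, 3), Mul(Rational(-1, 3), Pow(10, Rational(1, 2)))), -1)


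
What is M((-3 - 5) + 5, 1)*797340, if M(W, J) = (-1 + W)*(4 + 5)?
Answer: -28704240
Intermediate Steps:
M(W, J) = -9 + 9*W (M(W, J) = (-1 + W)*9 = -9 + 9*W)
M((-3 - 5) + 5, 1)*797340 = (-9 + 9*((-3 - 5) + 5))*797340 = (-9 + 9*(-8 + 5))*797340 = (-9 + 9*(-3))*797340 = (-9 - 27)*797340 = -36*797340 = -28704240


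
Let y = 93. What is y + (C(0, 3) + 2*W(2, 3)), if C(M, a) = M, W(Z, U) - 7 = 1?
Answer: 109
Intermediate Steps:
W(Z, U) = 8 (W(Z, U) = 7 + 1 = 8)
y + (C(0, 3) + 2*W(2, 3)) = 93 + (0 + 2*8) = 93 + (0 + 16) = 93 + 16 = 109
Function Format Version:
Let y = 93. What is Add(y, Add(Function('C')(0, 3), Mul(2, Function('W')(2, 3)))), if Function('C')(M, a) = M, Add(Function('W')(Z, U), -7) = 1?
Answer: 109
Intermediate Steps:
Function('W')(Z, U) = 8 (Function('W')(Z, U) = Add(7, 1) = 8)
Add(y, Add(Function('C')(0, 3), Mul(2, Function('W')(2, 3)))) = Add(93, Add(0, Mul(2, 8))) = Add(93, Add(0, 16)) = Add(93, 16) = 109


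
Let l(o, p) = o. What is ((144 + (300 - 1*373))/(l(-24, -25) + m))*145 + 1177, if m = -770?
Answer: 924243/794 ≈ 1164.0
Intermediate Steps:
((144 + (300 - 1*373))/(l(-24, -25) + m))*145 + 1177 = ((144 + (300 - 1*373))/(-24 - 770))*145 + 1177 = ((144 + (300 - 373))/(-794))*145 + 1177 = ((144 - 73)*(-1/794))*145 + 1177 = (71*(-1/794))*145 + 1177 = -71/794*145 + 1177 = -10295/794 + 1177 = 924243/794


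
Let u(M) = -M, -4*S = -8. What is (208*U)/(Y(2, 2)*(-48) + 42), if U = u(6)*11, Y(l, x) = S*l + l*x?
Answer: 2288/57 ≈ 40.140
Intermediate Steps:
S = 2 (S = -¼*(-8) = 2)
Y(l, x) = 2*l + l*x
U = -66 (U = -1*6*11 = -6*11 = -66)
(208*U)/(Y(2, 2)*(-48) + 42) = (208*(-66))/((2*(2 + 2))*(-48) + 42) = -13728/((2*4)*(-48) + 42) = -13728/(8*(-48) + 42) = -13728/(-384 + 42) = -13728/(-342) = -13728*(-1/342) = 2288/57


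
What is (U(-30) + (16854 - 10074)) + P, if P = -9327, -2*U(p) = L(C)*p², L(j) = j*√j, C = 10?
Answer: -2547 - 4500*√10 ≈ -16777.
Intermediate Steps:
L(j) = j^(3/2)
U(p) = -5*√10*p² (U(p) = -10^(3/2)*p²/2 = -10*√10*p²/2 = -5*√10*p²)
(U(-30) + (16854 - 10074)) + P = (-5*√10*(-30)² + (16854 - 10074)) - 9327 = (-5*√10*900 + 6780) - 9327 = (-4500*√10 + 6780) - 9327 = (6780 - 4500*√10) - 9327 = -2547 - 4500*√10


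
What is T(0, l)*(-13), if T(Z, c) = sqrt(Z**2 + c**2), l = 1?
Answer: -13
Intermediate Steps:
T(0, l)*(-13) = sqrt(0**2 + 1**2)*(-13) = sqrt(0 + 1)*(-13) = sqrt(1)*(-13) = 1*(-13) = -13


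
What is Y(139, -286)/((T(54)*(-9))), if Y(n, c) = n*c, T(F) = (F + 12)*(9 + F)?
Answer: 1807/1701 ≈ 1.0623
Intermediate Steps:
T(F) = (9 + F)*(12 + F) (T(F) = (12 + F)*(9 + F) = (9 + F)*(12 + F))
Y(n, c) = c*n
Y(139, -286)/((T(54)*(-9))) = (-286*139)/(((108 + 54² + 21*54)*(-9))) = -39754*(-1/(9*(108 + 2916 + 1134))) = -39754/(4158*(-9)) = -39754/(-37422) = -39754*(-1/37422) = 1807/1701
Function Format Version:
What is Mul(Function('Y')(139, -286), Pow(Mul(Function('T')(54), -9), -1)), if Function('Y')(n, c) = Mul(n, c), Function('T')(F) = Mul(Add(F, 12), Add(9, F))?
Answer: Rational(1807, 1701) ≈ 1.0623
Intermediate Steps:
Function('T')(F) = Mul(Add(9, F), Add(12, F)) (Function('T')(F) = Mul(Add(12, F), Add(9, F)) = Mul(Add(9, F), Add(12, F)))
Function('Y')(n, c) = Mul(c, n)
Mul(Function('Y')(139, -286), Pow(Mul(Function('T')(54), -9), -1)) = Mul(Mul(-286, 139), Pow(Mul(Add(108, Pow(54, 2), Mul(21, 54)), -9), -1)) = Mul(-39754, Pow(Mul(Add(108, 2916, 1134), -9), -1)) = Mul(-39754, Pow(Mul(4158, -9), -1)) = Mul(-39754, Pow(-37422, -1)) = Mul(-39754, Rational(-1, 37422)) = Rational(1807, 1701)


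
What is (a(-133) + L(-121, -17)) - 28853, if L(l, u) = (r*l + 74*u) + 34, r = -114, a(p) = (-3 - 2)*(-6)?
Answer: -16253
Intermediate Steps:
a(p) = 30 (a(p) = -5*(-6) = 30)
L(l, u) = 34 - 114*l + 74*u (L(l, u) = (-114*l + 74*u) + 34 = 34 - 114*l + 74*u)
(a(-133) + L(-121, -17)) - 28853 = (30 + (34 - 114*(-121) + 74*(-17))) - 28853 = (30 + (34 + 13794 - 1258)) - 28853 = (30 + 12570) - 28853 = 12600 - 28853 = -16253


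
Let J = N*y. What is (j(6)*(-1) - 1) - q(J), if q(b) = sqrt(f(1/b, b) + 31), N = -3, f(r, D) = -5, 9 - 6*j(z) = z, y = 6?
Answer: -3/2 - sqrt(26) ≈ -6.5990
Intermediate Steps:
j(z) = 3/2 - z/6
J = -18 (J = -3*6 = -18)
q(b) = sqrt(26) (q(b) = sqrt(-5 + 31) = sqrt(26))
(j(6)*(-1) - 1) - q(J) = ((3/2 - 1/6*6)*(-1) - 1) - sqrt(26) = ((3/2 - 1)*(-1) - 1) - sqrt(26) = ((1/2)*(-1) - 1) - sqrt(26) = (-1/2 - 1) - sqrt(26) = -3/2 - sqrt(26)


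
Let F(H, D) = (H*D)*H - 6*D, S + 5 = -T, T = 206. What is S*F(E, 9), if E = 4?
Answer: -18990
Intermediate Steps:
S = -211 (S = -5 - 1*206 = -5 - 206 = -211)
F(H, D) = -6*D + D*H**2 (F(H, D) = (D*H)*H - 6*D = D*H**2 - 6*D = -6*D + D*H**2)
S*F(E, 9) = -1899*(-6 + 4**2) = -1899*(-6 + 16) = -1899*10 = -211*90 = -18990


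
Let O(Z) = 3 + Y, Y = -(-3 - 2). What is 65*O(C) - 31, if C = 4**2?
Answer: 489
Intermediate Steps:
Y = 5 (Y = -1*(-5) = 5)
C = 16
O(Z) = 8 (O(Z) = 3 + 5 = 8)
65*O(C) - 31 = 65*8 - 31 = 520 - 31 = 489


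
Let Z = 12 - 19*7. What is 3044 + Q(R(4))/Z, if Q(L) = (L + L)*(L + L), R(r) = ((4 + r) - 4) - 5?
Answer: 368320/121 ≈ 3044.0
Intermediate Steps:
R(r) = -5 + r (R(r) = r - 5 = -5 + r)
Q(L) = 4*L² (Q(L) = (2*L)*(2*L) = 4*L²)
Z = -121 (Z = 12 - 133 = -121)
3044 + Q(R(4))/Z = 3044 + (4*(-5 + 4)²)/(-121) = 3044 + (4*(-1)²)*(-1/121) = 3044 + (4*1)*(-1/121) = 3044 + 4*(-1/121) = 3044 - 4/121 = 368320/121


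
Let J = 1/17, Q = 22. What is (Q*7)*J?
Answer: 154/17 ≈ 9.0588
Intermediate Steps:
J = 1/17 ≈ 0.058824
(Q*7)*J = (22*7)*(1/17) = 154*(1/17) = 154/17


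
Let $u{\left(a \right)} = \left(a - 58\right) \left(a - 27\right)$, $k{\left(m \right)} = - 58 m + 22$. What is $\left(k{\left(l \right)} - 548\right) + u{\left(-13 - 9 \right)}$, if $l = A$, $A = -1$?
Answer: $3452$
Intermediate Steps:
$l = -1$
$k{\left(m \right)} = 22 - 58 m$
$u{\left(a \right)} = \left(-58 + a\right) \left(-27 + a\right)$
$\left(k{\left(l \right)} - 548\right) + u{\left(-13 - 9 \right)} = \left(\left(22 - -58\right) - 548\right) + \left(1566 + \left(-13 - 9\right)^{2} - 85 \left(-13 - 9\right)\right) = \left(\left(22 + 58\right) - 548\right) + \left(1566 + \left(-22\right)^{2} - -1870\right) = \left(80 - 548\right) + \left(1566 + 484 + 1870\right) = -468 + 3920 = 3452$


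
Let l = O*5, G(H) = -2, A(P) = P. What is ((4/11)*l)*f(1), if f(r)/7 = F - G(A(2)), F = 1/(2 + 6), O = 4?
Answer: 1190/11 ≈ 108.18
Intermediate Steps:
l = 20 (l = 4*5 = 20)
F = ⅛ (F = 1/8 = ⅛ ≈ 0.12500)
f(r) = 119/8 (f(r) = 7*(⅛ - 1*(-2)) = 7*(⅛ + 2) = 7*(17/8) = 119/8)
((4/11)*l)*f(1) = ((4/11)*20)*(119/8) = (80/11)*(119/8) = 1190/11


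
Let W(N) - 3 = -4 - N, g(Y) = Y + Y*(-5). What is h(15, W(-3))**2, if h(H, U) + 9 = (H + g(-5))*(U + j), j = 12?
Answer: 231361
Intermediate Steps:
g(Y) = -4*Y (g(Y) = Y - 5*Y = -4*Y)
W(N) = -1 - N (W(N) = 3 + (-4 - N) = -1 - N)
h(H, U) = -9 + (12 + U)*(20 + H) (h(H, U) = -9 + (H - 4*(-5))*(U + 12) = -9 + (H + 20)*(12 + U) = -9 + (20 + H)*(12 + U) = -9 + (12 + U)*(20 + H))
h(15, W(-3))**2 = (231 + 12*15 + 20*(-1 - 1*(-3)) + 15*(-1 - 1*(-3)))**2 = (231 + 180 + 20*(-1 + 3) + 15*(-1 + 3))**2 = (231 + 180 + 20*2 + 15*2)**2 = (231 + 180 + 40 + 30)**2 = 481**2 = 231361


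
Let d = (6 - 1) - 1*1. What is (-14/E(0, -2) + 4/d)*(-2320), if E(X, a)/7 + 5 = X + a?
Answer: -20880/7 ≈ -2982.9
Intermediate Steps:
d = 4 (d = 5 - 1 = 4)
E(X, a) = -35 + 7*X + 7*a (E(X, a) = -35 + 7*(X + a) = -35 + (7*X + 7*a) = -35 + 7*X + 7*a)
(-14/E(0, -2) + 4/d)*(-2320) = (-14/(-35 + 7*0 + 7*(-2)) + 4/4)*(-2320) = (-14/(-35 + 0 - 14) + 4*(¼))*(-2320) = (-14/(-49) + 1)*(-2320) = (-14*(-1/49) + 1)*(-2320) = (2/7 + 1)*(-2320) = (9/7)*(-2320) = -20880/7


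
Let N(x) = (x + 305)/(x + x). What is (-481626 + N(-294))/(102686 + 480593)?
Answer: -283196099/342968052 ≈ -0.82572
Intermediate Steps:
N(x) = (305 + x)/(2*x) (N(x) = (305 + x)/((2*x)) = (305 + x)*(1/(2*x)) = (305 + x)/(2*x))
(-481626 + N(-294))/(102686 + 480593) = (-481626 + (½)*(305 - 294)/(-294))/(102686 + 480593) = (-481626 + (½)*(-1/294)*11)/583279 = (-481626 - 11/588)*(1/583279) = -283196099/588*1/583279 = -283196099/342968052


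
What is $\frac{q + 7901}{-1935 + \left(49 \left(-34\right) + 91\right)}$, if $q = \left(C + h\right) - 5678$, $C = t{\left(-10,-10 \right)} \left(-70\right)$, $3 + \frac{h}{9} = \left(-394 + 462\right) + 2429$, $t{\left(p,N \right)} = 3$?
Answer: $- \frac{8153}{1170} \approx -6.9684$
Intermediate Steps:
$h = 22446$ ($h = -27 + 9 \left(\left(-394 + 462\right) + 2429\right) = -27 + 9 \left(68 + 2429\right) = -27 + 9 \cdot 2497 = -27 + 22473 = 22446$)
$C = -210$ ($C = 3 \left(-70\right) = -210$)
$q = 16558$ ($q = \left(-210 + 22446\right) - 5678 = 22236 - 5678 = 16558$)
$\frac{q + 7901}{-1935 + \left(49 \left(-34\right) + 91\right)} = \frac{16558 + 7901}{-1935 + \left(49 \left(-34\right) + 91\right)} = \frac{24459}{-1935 + \left(-1666 + 91\right)} = \frac{24459}{-1935 - 1575} = \frac{24459}{-3510} = 24459 \left(- \frac{1}{3510}\right) = - \frac{8153}{1170}$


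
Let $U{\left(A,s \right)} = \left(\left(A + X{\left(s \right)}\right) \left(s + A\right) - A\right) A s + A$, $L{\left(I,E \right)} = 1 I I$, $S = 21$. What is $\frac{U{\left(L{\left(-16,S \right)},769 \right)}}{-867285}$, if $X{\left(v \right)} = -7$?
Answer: $- \frac{16731405824}{289095} \approx -57875.0$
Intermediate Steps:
$L{\left(I,E \right)} = I^{2}$ ($L{\left(I,E \right)} = I I = I^{2}$)
$U{\left(A,s \right)} = A + A s \left(- A + \left(-7 + A\right) \left(A + s\right)\right)$ ($U{\left(A,s \right)} = \left(\left(A - 7\right) \left(s + A\right) - A\right) A s + A = \left(\left(-7 + A\right) \left(A + s\right) - A\right) A s + A = \left(- A + \left(-7 + A\right) \left(A + s\right)\right) A s + A = A \left(- A + \left(-7 + A\right) \left(A + s\right)\right) s + A = A s \left(- A + \left(-7 + A\right) \left(A + s\right)\right) + A = A + A s \left(- A + \left(-7 + A\right) \left(A + s\right)\right)$)
$\frac{U{\left(L{\left(-16,S \right)},769 \right)}}{-867285} = \frac{\left(-16\right)^{2} \left(1 - 7 \cdot 769^{2} + \left(-16\right)^{2} \cdot 769^{2} + 769 \left(\left(-16\right)^{2}\right)^{2} - 8 \left(-16\right)^{2} \cdot 769\right)}{-867285} = 256 \left(1 - 4139527 + 256 \cdot 591361 + 769 \cdot 256^{2} - 2048 \cdot 769\right) \left(- \frac{1}{867285}\right) = 256 \left(1 - 4139527 + 151388416 + 769 \cdot 65536 - 1574912\right) \left(- \frac{1}{867285}\right) = 256 \left(1 - 4139527 + 151388416 + 50397184 - 1574912\right) \left(- \frac{1}{867285}\right) = 256 \cdot 196071162 \left(- \frac{1}{867285}\right) = 50194217472 \left(- \frac{1}{867285}\right) = - \frac{16731405824}{289095}$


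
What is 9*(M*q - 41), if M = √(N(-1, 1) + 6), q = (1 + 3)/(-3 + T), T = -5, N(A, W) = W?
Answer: -369 - 9*√7/2 ≈ -380.91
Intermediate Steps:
q = -½ (q = (1 + 3)/(-3 - 5) = 4/(-8) = 4*(-⅛) = -½ ≈ -0.50000)
M = √7 (M = √(1 + 6) = √7 ≈ 2.6458)
9*(M*q - 41) = 9*(√7*(-½) - 41) = 9*(-√7/2 - 41) = 9*(-41 - √7/2) = -369 - 9*√7/2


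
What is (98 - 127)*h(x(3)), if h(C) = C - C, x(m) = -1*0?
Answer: 0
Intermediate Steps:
x(m) = 0
h(C) = 0
(98 - 127)*h(x(3)) = (98 - 127)*0 = -29*0 = 0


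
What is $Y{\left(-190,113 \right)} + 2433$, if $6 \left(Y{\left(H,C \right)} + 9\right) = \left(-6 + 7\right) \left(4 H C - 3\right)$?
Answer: $- \frac{71339}{6} \approx -11890.0$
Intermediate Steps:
$Y{\left(H,C \right)} = - \frac{19}{2} + \frac{2 C H}{3}$ ($Y{\left(H,C \right)} = -9 + \frac{\left(-6 + 7\right) \left(4 H C - 3\right)}{6} = -9 + \frac{1 \left(4 C H - 3\right)}{6} = -9 + \frac{1 \left(-3 + 4 C H\right)}{6} = -9 + \frac{-3 + 4 C H}{6} = -9 + \left(- \frac{1}{2} + \frac{2 C H}{3}\right) = - \frac{19}{2} + \frac{2 C H}{3}$)
$Y{\left(-190,113 \right)} + 2433 = \left(- \frac{19}{2} + \frac{2}{3} \cdot 113 \left(-190\right)\right) + 2433 = \left(- \frac{19}{2} - \frac{42940}{3}\right) + 2433 = - \frac{85937}{6} + 2433 = - \frac{71339}{6}$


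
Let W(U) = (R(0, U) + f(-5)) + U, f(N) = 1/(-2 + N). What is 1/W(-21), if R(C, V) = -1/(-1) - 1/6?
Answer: -42/853 ≈ -0.049238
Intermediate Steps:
R(C, V) = ⅚ (R(C, V) = -1*(-1) - 1*⅙ = 1 - ⅙ = ⅚)
W(U) = 29/42 + U (W(U) = (⅚ + 1/(-2 - 5)) + U = (⅚ + 1/(-7)) + U = (⅚ - ⅐) + U = 29/42 + U)
1/W(-21) = 1/(29/42 - 21) = 1/(-853/42) = -42/853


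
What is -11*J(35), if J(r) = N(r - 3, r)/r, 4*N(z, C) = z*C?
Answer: -88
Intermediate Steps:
N(z, C) = C*z/4 (N(z, C) = (z*C)/4 = (C*z)/4 = C*z/4)
J(r) = -¾ + r/4 (J(r) = (r*(r - 3)/4)/r = (r*(-3 + r)/4)/r = -¾ + r/4)
-11*J(35) = -11*(-¾ + (¼)*35) = -11*(-¾ + 35/4) = -11*8 = -88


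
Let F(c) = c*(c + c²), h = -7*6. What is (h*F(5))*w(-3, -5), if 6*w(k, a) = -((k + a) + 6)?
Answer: -2100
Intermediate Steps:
w(k, a) = -1 - a/6 - k/6 (w(k, a) = (-((k + a) + 6))/6 = (-((a + k) + 6))/6 = (-(6 + a + k))/6 = (-6 - a - k)/6 = -1 - a/6 - k/6)
h = -42
(h*F(5))*w(-3, -5) = (-42*5²*(1 + 5))*(-1 - ⅙*(-5) - ⅙*(-3)) = (-1050*6)*(-1 + ⅚ + ½) = -42*150*(⅓) = -6300*⅓ = -2100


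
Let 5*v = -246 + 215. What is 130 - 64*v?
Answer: 2634/5 ≈ 526.80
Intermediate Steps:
v = -31/5 (v = (-246 + 215)/5 = (⅕)*(-31) = -31/5 ≈ -6.2000)
130 - 64*v = 130 - 64*(-31/5) = 130 + 1984/5 = 2634/5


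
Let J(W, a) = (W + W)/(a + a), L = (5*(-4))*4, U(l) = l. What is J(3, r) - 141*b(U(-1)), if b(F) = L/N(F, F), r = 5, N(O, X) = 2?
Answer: 28203/5 ≈ 5640.6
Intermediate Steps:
L = -80 (L = -20*4 = -80)
J(W, a) = W/a (J(W, a) = (2*W)/((2*a)) = (2*W)*(1/(2*a)) = W/a)
b(F) = -40 (b(F) = -80/2 = -80*½ = -40)
J(3, r) - 141*b(U(-1)) = 3/5 - 141*(-40) = 3*(⅕) + 5640 = ⅗ + 5640 = 28203/5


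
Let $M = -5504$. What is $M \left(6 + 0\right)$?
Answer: $-33024$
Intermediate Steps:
$M \left(6 + 0\right) = - 5504 \left(6 + 0\right) = \left(-5504\right) 6 = -33024$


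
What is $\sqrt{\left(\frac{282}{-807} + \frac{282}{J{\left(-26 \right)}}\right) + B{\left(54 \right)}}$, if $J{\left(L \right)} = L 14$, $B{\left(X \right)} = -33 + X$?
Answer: $\frac{\sqrt{47640099598}}{48958} \approx 4.4582$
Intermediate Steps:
$J{\left(L \right)} = 14 L$
$\sqrt{\left(\frac{282}{-807} + \frac{282}{J{\left(-26 \right)}}\right) + B{\left(54 \right)}} = \sqrt{\left(\frac{282}{-807} + \frac{282}{14 \left(-26\right)}\right) + \left(-33 + 54\right)} = \sqrt{\left(282 \left(- \frac{1}{807}\right) + \frac{282}{-364}\right) + 21} = \sqrt{\left(- \frac{94}{269} + 282 \left(- \frac{1}{364}\right)\right) + 21} = \sqrt{\left(- \frac{94}{269} - \frac{141}{182}\right) + 21} = \sqrt{- \frac{55037}{48958} + 21} = \sqrt{\frac{973081}{48958}} = \frac{\sqrt{47640099598}}{48958}$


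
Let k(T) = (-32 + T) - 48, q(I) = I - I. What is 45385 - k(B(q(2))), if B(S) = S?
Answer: 45465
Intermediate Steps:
q(I) = 0
k(T) = -80 + T
45385 - k(B(q(2))) = 45385 - (-80 + 0) = 45385 - 1*(-80) = 45385 + 80 = 45465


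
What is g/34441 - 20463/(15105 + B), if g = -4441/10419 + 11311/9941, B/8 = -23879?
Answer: 3174318264674831/27285789571714311 ≈ 0.11634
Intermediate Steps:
B = -191032 (B = 8*(-23879) = -191032)
g = 73701328/103575279 (g = -4441*1/10419 + 11311*(1/9941) = -4441/10419 + 11311/9941 = 73701328/103575279 ≈ 0.71157)
g/34441 - 20463/(15105 + B) = (73701328/103575279)/34441 - 20463/(15105 - 191032) = (73701328/103575279)*(1/34441) - 20463/(-175927) = 73701328/3567236184039 - 20463*(-1/175927) = 73701328/3567236184039 + 20463/175927 = 3174318264674831/27285789571714311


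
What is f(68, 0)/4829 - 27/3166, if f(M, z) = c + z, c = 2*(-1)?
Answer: -136715/15288614 ≈ -0.0089423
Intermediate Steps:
c = -2
f(M, z) = -2 + z
f(68, 0)/4829 - 27/3166 = (-2 + 0)/4829 - 27/3166 = -2*1/4829 - 27*1/3166 = -2/4829 - 27/3166 = -136715/15288614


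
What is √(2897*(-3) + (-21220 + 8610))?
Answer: I*√21301 ≈ 145.95*I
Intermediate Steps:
√(2897*(-3) + (-21220 + 8610)) = √(-8691 - 12610) = √(-21301) = I*√21301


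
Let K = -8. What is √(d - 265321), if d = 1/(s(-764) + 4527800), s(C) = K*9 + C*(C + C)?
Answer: 3*I*√59760592156824495/1423780 ≈ 515.09*I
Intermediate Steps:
s(C) = -72 + 2*C² (s(C) = -8*9 + C*(C + C) = -72 + C*(2*C) = -72 + 2*C²)
d = 1/5695120 (d = 1/((-72 + 2*(-764)²) + 4527800) = 1/((-72 + 2*583696) + 4527800) = 1/((-72 + 1167392) + 4527800) = 1/(1167320 + 4527800) = 1/5695120 ≈ 1.7559e-7)
√(d - 265321) = √(1/5695120 - 265321) = √(-1511034933519/5695120) = 3*I*√59760592156824495/1423780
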